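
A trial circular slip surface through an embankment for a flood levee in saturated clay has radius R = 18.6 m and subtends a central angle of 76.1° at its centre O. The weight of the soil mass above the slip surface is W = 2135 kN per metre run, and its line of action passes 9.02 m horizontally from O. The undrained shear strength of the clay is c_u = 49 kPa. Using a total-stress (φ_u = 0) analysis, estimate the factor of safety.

FS = 1.17

Taking moments about the centre O, the resisting moment is provided by the undrained shear strength acting along the arc:
Arc length L_a = R·θ = 18.6·(76.1°·π/180) = 18.6·1.3282 = 24.70 m
M_R = c_u·L_a·R = 49·24.70·18.6 = 22515.6 kN·m/m
M_D = W·d = 2135·9.02 = 19257.7 kN·m/m
FS = M_R / M_D = 22515.6 / 19257.7 = 1.169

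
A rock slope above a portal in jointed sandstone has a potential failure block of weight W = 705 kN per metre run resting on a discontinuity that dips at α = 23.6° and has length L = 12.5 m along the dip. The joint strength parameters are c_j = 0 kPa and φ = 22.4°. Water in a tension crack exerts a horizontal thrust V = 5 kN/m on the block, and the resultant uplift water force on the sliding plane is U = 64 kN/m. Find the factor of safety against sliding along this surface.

Resolving the block weight along and normal to the plane and applying the Mohr–Coulomb strength on the joint:
N' = W cosα − U − V sinα = 705·cos23.6° − 64 − 5·sin23.6° = 580.0 kN/m
Driving force T = W sinα + V cosα = 705·sin23.6° + 5·cos23.6° = 286.8 kN/m
Resisting force R = c_j·L + N'·tanφ = 0·12.5 + 580.0·tan22.4° = 0.0 + 239.1 = 239.1 kN/m
FS = R / T = 239.1 / 286.8 = 0.834

FS = 0.83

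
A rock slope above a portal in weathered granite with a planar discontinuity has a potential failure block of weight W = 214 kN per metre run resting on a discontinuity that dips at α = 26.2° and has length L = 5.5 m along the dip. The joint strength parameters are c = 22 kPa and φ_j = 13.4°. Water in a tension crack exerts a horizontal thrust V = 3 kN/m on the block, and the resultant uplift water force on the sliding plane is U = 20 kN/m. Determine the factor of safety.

FS = 1.66

Resolving the block weight along and normal to the plane and applying the Mohr–Coulomb strength on the joint:
N' = W cosα − U − V sinα = 214·cos26.2° − 20 − 3·sin26.2° = 170.7 kN/m
Driving force T = W sinα + V cosα = 214·sin26.2° + 3·cos26.2° = 97.2 kN/m
Resisting force R = c·L + N'·tanφ_j = 22·5.5 + 170.7·tan13.4° = 121.0 + 40.7 = 161.7 kN/m
FS = R / T = 161.7 / 97.2 = 1.664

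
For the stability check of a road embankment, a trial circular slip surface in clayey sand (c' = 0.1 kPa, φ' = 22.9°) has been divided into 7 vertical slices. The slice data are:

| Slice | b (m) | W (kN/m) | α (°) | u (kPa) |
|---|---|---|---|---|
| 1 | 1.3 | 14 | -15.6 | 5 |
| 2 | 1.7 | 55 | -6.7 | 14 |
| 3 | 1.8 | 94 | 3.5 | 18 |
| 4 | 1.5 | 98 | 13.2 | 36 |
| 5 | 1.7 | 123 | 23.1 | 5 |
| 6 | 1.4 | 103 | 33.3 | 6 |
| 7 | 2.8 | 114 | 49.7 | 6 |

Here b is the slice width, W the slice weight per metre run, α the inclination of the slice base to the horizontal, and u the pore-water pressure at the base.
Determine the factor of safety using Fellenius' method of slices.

FS = 0.74

Ordinary method of slices: FS = Σ[c'·Δl_i + (W_i cosα_i − u_i·Δl_i)·tanφ'] / Σ W_i sinα_i, with Δl_i = b_i / cosα_i.
Slice 1: Δl = 1.3/cos(-15.6°) = 1.350 m; N'_1 = 14·cos(-15.6°) − 5·1.350 = 6.7; c'Δl = 0.13; W sinα = -3.8
Slice 2: Δl = 1.7/cos(-6.7°) = 1.712 m; N'_2 = 55·cos(-6.7°) − 14·1.712 = 30.7; c'Δl = 0.17; W sinα = -6.4
Slice 3: Δl = 1.8/cos3.5° = 1.803 m; N'_3 = 94·cos3.5° − 18·1.803 = 61.4; c'Δl = 0.18; W sinα = 5.7
Slice 4: Δl = 1.5/cos13.2° = 1.541 m; N'_4 = 98·cos13.2° − 36·1.541 = 39.9; c'Δl = 0.15; W sinα = 22.4
Slice 5: Δl = 1.7/cos23.1° = 1.848 m; N'_5 = 123·cos23.1° − 5·1.848 = 103.9; c'Δl = 0.18; W sinα = 48.3
Slice 6: Δl = 1.4/cos33.3° = 1.675 m; N'_6 = 103·cos33.3° − 6·1.675 = 76.0; c'Δl = 0.17; W sinα = 56.5
Slice 7: Δl = 2.8/cos49.7° = 4.329 m; N'_7 = 114·cos49.7° − 6·4.329 = 47.8; c'Δl = 0.43; W sinα = 86.9
Σc'Δl = 1.4 kN/m; ΣN' = 366.4 kN/m; ΣW sinα = 209.7 kN/m
Resisting = 1.4 + 366.4·tan22.9° = 1.4 + 154.8 = 156.2 kN/m
FS = 156.2 / 209.7 = 0.745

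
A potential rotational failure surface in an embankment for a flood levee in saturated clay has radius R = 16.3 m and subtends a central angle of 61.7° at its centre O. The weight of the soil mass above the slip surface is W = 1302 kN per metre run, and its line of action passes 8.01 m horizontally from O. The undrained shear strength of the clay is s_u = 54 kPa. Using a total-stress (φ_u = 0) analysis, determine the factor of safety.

Taking moments about the centre O, the resisting moment is provided by the undrained shear strength acting along the arc:
Arc length L_a = R·θ = 16.3·(61.7°·π/180) = 16.3·1.0769 = 17.55 m
M_R = s_u·L_a·R = 54·17.55·16.3 = 15450.1 kN·m/m
M_D = W·d = 1302·8.01 = 10429.0 kN·m/m
FS = M_R / M_D = 15450.1 / 10429.0 = 1.481

FS = 1.48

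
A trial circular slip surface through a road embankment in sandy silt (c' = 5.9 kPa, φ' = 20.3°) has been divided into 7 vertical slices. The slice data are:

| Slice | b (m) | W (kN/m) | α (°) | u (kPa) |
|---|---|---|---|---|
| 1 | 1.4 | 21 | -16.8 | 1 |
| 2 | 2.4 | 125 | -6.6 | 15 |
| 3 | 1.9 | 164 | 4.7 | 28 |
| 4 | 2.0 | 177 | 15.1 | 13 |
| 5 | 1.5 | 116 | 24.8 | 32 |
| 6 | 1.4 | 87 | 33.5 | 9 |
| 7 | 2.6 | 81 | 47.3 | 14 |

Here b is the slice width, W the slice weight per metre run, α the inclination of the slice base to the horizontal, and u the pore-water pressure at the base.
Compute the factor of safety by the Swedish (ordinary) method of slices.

FS = 1.35

Ordinary method of slices: FS = Σ[c'·Δl_i + (W_i cosα_i − u_i·Δl_i)·tanφ'] / Σ W_i sinα_i, with Δl_i = b_i / cosα_i.
Slice 1: Δl = 1.4/cos(-16.8°) = 1.462 m; N'_1 = 21·cos(-16.8°) − 1·1.462 = 18.6; c'Δl = 8.63; W sinα = -6.1
Slice 2: Δl = 2.4/cos(-6.6°) = 2.416 m; N'_2 = 125·cos(-6.6°) − 15·2.416 = 87.9; c'Δl = 14.25; W sinα = -14.4
Slice 3: Δl = 1.9/cos4.7° = 1.906 m; N'_3 = 164·cos4.7° − 28·1.906 = 110.1; c'Δl = 11.25; W sinα = 13.4
Slice 4: Δl = 2.0/cos15.1° = 2.072 m; N'_4 = 177·cos15.1° − 13·2.072 = 144.0; c'Δl = 12.22; W sinα = 46.1
Slice 5: Δl = 1.5/cos24.8° = 1.652 m; N'_5 = 116·cos24.8° − 32·1.652 = 52.4; c'Δl = 9.75; W sinα = 48.7
Slice 6: Δl = 1.4/cos33.5° = 1.679 m; N'_6 = 87·cos33.5° − 9·1.679 = 57.4; c'Δl = 9.91; W sinα = 48.0
Slice 7: Δl = 2.6/cos47.3° = 3.834 m; N'_7 = 81·cos47.3° − 14·3.834 = 1.3; c'Δl = 22.62; W sinα = 59.5
Σc'Δl = 88.6 kN/m; ΣN' = 471.7 kN/m; ΣW sinα = 195.3 kN/m
Resisting = 88.6 + 471.7·tan20.3° = 88.6 + 174.5 = 263.1 kN/m
FS = 263.1 / 195.3 = 1.347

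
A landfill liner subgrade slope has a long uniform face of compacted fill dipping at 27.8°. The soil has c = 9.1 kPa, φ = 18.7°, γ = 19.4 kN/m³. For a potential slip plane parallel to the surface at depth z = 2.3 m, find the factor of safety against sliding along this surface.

For an infinite slope with a slip plane parallel to the surface (no pore pressure): FS = [c + γz cos²β tanφ] / [γz sinβ cosβ].
γz = 19.4·2.3 = 44.62 kN/m²
Numerator = 9.1 + 44.62·cos²27.8°·tan18.7° = 9.1 + 44.62·0.7825·0.3385 = 20.918 kPa
Denominator = 44.62·sin27.8°·cos27.8° = 44.62·0.4664·0.8846 = 18.408 kPa
FS = 20.918 / 18.408 = 1.136

FS = 1.14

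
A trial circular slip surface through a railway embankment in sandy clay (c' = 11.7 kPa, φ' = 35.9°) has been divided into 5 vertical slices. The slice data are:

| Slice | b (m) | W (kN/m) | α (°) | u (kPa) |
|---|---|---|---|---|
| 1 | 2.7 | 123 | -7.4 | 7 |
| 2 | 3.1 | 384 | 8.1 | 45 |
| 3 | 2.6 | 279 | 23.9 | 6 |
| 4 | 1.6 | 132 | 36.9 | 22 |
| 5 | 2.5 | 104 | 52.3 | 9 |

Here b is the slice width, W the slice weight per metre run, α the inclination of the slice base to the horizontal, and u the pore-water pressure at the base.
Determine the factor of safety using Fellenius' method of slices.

Ordinary method of slices: FS = Σ[c'·Δl_i + (W_i cosα_i − u_i·Δl_i)·tanφ'] / Σ W_i sinα_i, with Δl_i = b_i / cosα_i.
Slice 1: Δl = 2.7/cos(-7.4°) = 2.723 m; N'_1 = 123·cos(-7.4°) − 7·2.723 = 102.9; c'Δl = 31.86; W sinα = -15.8
Slice 2: Δl = 3.1/cos8.1° = 3.131 m; N'_2 = 384·cos8.1° − 45·3.131 = 239.3; c'Δl = 36.64; W sinα = 54.1
Slice 3: Δl = 2.6/cos23.9° = 2.844 m; N'_3 = 279·cos23.9° − 6·2.844 = 238.0; c'Δl = 33.27; W sinα = 113.0
Slice 4: Δl = 1.6/cos36.9° = 2.001 m; N'_4 = 132·cos36.9° − 22·2.001 = 61.5; c'Δl = 23.41; W sinα = 79.3
Slice 5: Δl = 2.5/cos52.3° = 4.088 m; N'_5 = 104·cos52.3° − 9·4.088 = 26.8; c'Δl = 47.83; W sinα = 82.3
Σc'Δl = 173.0 kN/m; ΣN' = 668.5 kN/m; ΣW sinα = 312.8 kN/m
Resisting = 173.0 + 668.5·tan35.9° = 173.0 + 483.9 = 656.9 kN/m
FS = 656.9 / 312.8 = 2.100

FS = 2.10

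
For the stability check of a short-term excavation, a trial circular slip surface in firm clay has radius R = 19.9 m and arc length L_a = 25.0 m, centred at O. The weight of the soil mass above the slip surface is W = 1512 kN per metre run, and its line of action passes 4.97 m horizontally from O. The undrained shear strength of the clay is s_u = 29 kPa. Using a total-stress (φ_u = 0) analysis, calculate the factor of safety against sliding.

Taking moments about the centre O, the resisting moment is provided by the undrained shear strength acting along the arc:
M_R = s_u·L_a·R = 29·25.00·19.9 = 14427.5 kN·m/m
M_D = W·d = 1512·4.97 = 7514.6 kN·m/m
FS = M_R / M_D = 14427.5 / 7514.6 = 1.920

FS = 1.92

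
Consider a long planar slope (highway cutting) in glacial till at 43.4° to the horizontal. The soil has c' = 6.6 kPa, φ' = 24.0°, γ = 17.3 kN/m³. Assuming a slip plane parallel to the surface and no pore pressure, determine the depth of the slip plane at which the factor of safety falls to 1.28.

Setting FS = 1.28 in FS = [c' + γz cos²β tanφ'] / [γz sinβ cosβ] and solving for z:
z = c' / [γ cosβ (FS·sinβ − cosβ·tanφ')]
  = 6.6 / [17.3·cos43.4°·(1.28·sin43.4° − cos43.4°·tan24.0°)]
  = 6.6 / [17.3·0.7266·(1.28·0.6871 − 0.7266·0.4452)]
  = 6.6 / 6.9885 = 0.944 m

z = 0.94 m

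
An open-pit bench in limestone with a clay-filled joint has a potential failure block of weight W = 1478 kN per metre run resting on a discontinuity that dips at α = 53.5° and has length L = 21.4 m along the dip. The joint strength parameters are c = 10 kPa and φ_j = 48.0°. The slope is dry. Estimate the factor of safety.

Resolving the block weight along and normal to the plane and applying the Mohr–Coulomb strength on the joint:
N' = W cosα = 1478·cos53.5° = 879.1 kN/m
Driving force T = W sinα = 1478·sin53.5° = 1188.1 kN/m
Resisting force R = c·L + N'·tanφ_j = 10·21.4 + 879.1·tan48.0° = 214.0 + 976.4 = 1190.4 kN/m
FS = R / T = 1190.4 / 1188.1 = 1.002

FS = 1.00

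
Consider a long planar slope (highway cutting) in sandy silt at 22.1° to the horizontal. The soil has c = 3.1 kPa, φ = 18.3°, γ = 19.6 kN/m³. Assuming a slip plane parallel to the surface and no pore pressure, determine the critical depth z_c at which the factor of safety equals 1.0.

Setting FS = 1.00 in FS = [c + γz cos²β tanφ] / [γz sinβ cosβ] and solving for z:
z = c / [γ cosβ (FS·sinβ − cosβ·tanφ)]
  = 3.1 / [19.6·cos22.1°·(1.00·sin22.1° − cos22.1°·tan18.3°)]
  = 3.1 / [19.6·0.9265·(1.00·0.3762 − 0.9265·0.3307)]
  = 3.1 / 1.2676 = 2.445 m

z_c = 2.45 m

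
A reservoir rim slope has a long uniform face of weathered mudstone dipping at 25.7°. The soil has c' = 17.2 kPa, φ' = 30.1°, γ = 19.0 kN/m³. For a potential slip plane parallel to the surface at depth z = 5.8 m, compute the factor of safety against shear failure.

For an infinite slope with a slip plane parallel to the surface (no pore pressure): FS = [c' + γz cos²β tanφ'] / [γz sinβ cosβ].
γz = 19.0·5.8 = 110.20 kN/m²
Numerator = 17.2 + 110.20·cos²25.7°·tan30.1° = 17.2 + 110.20·0.8119·0.5797 = 69.067 kPa
Denominator = 110.20·sin25.7°·cos25.7° = 110.20·0.4337·0.9011 = 43.062 kPa
FS = 69.067 / 43.062 = 1.604

FS = 1.60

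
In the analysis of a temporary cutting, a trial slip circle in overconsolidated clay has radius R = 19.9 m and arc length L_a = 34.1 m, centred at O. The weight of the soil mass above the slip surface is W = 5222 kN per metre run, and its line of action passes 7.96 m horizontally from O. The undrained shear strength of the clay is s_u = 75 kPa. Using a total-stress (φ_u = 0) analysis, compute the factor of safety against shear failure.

FS = 1.22

Taking moments about the centre O, the resisting moment is provided by the undrained shear strength acting along the arc:
M_R = s_u·L_a·R = 75·34.10·19.9 = 50894.2 kN·m/m
M_D = W·d = 5222·7.96 = 41567.1 kN·m/m
FS = M_R / M_D = 50894.2 / 41567.1 = 1.224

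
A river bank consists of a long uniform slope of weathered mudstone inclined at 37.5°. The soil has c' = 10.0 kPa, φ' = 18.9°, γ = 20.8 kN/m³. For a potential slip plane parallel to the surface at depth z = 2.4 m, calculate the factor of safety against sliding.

FS = 0.86

For an infinite slope with a slip plane parallel to the surface (no pore pressure): FS = [c' + γz cos²β tanφ'] / [γz sinβ cosβ].
γz = 20.8·2.4 = 49.92 kN/m²
Numerator = 10.0 + 49.92·cos²37.5°·tan18.9° = 10.0 + 49.92·0.6294·0.3424 = 20.758 kPa
Denominator = 49.92·sin37.5°·cos37.5° = 49.92·0.6088·0.7934 = 24.110 kPa
FS = 20.758 / 24.110 = 0.861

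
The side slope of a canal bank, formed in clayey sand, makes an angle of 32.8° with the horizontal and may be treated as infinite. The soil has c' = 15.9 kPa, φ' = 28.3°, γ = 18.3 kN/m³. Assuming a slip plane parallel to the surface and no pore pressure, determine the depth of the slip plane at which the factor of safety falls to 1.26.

z = 4.50 m

Setting FS = 1.26 in FS = [c' + γz cos²β tanφ'] / [γz sinβ cosβ] and solving for z:
z = c' / [γ cosβ (FS·sinβ − cosβ·tanφ')]
  = 15.9 / [18.3·cos32.8°·(1.26·sin32.8° − cos32.8°·tan28.3°)]
  = 15.9 / [18.3·0.8406·(1.26·0.5417 − 0.8406·0.5384)]
  = 15.9 / 3.5372 = 4.495 m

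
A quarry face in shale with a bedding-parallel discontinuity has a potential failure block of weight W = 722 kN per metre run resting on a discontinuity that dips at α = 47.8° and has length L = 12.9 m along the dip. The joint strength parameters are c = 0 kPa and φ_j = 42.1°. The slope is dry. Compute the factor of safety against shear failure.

Resolving the block weight along and normal to the plane and applying the Mohr–Coulomb strength on the joint:
N' = W cosα = 722·cos47.8° = 485.0 kN/m
Driving force T = W sinα = 722·sin47.8° = 534.9 kN/m
Resisting force R = c·L + N'·tanφ_j = 0·12.9 + 485.0·tan42.1° = 0.0 + 438.2 = 438.2 kN/m
FS = R / T = 438.2 / 534.9 = 0.819

FS = 0.82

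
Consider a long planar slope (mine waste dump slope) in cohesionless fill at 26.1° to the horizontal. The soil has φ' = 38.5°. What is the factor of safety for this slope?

For a dry cohesionless infinite slope the factor of safety is FS = tanφ' / tanβ.
FS = tan38.5° / tan26.1° = 0.7954 / 0.4899 = 1.624

FS = 1.62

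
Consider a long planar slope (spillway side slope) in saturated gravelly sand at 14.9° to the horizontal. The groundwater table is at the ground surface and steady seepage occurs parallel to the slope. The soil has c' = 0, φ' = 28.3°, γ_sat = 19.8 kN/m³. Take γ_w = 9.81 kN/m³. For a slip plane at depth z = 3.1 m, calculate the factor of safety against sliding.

FS = 1.02

With seepage parallel to the slope and the water table at the surface, the effective normal stress on the slip plane uses the buoyant unit weight γ' = γ_sat − γ_w while the driving shear stress uses γ_sat:
FS = [c' + γ' z cos²β tanφ'] / [γ_sat z sinβ cosβ]
(For c' = 0 this reduces to FS = (γ'/γ_sat)·tanφ'/tanβ.)
γ' = 19.8 − 9.81 = 9.99 kN/m³
Numerator = 0.0 + 9.99·3.1·cos²14.9°·tan28.3° = 0.0 + 9.99·3.1·0.9339·0.5384 = 15.573 kPa
Denominator = 19.8·3.1·sin14.9°·cos14.9° = 19.8·3.1·0.2571·0.9664 = 15.252 kPa
FS = 15.573 / 15.252 = 1.021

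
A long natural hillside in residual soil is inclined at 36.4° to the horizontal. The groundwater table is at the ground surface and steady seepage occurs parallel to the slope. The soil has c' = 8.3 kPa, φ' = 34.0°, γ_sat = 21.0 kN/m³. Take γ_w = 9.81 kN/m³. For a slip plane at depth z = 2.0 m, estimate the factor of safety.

FS = 0.90

With seepage parallel to the slope and the water table at the surface, the effective normal stress on the slip plane uses the buoyant unit weight γ' = γ_sat − γ_w while the driving shear stress uses γ_sat:
FS = [c' + γ' z cos²β tanφ'] / [γ_sat z sinβ cosβ]
γ' = 21.0 − 9.81 = 11.19 kN/m³
Numerator = 8.3 + 11.19·2.0·cos²36.4°·tan34.0° = 8.3 + 11.19·2.0·0.6479·0.6745 = 18.080 kPa
Denominator = 21.0·2.0·sin36.4°·cos36.4° = 21.0·2.0·0.5934·0.8049 = 20.061 kPa
FS = 18.080 / 20.061 = 0.901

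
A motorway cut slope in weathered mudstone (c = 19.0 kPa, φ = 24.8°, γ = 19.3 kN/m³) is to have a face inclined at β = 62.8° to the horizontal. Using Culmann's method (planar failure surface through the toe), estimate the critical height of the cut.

H_c = 15.00 m

Culmann's analysis gives the critical failure plane at α_cr = (β + φ)/2 = (62.8 + 24.8)/2 = 43.8°, and the critical height
H_c = (4c/γ) · sinβ cosφ / [1 − cos(β − φ)]
    = (4·19.0/19.3) · sin62.8°·cos24.8° / [1 − cos(38.0°)]
    = 3.938 · 0.8894·0.9078 / [1 − 0.7880]
    = 3.938 · 0.8074 / 0.2120
    = 15.00 m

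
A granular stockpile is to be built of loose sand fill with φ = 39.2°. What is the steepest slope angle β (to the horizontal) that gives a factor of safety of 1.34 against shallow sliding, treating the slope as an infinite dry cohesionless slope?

β = 31.3°

For an infinite dry cohesionless slope FS = tanφ/tanβ, so tanβ = tanφ / FS.
tanβ = tan39.2° / 1.34 = 0.8156 / 1.34 = 0.6086
β = arctan(0.6086) = 31.33°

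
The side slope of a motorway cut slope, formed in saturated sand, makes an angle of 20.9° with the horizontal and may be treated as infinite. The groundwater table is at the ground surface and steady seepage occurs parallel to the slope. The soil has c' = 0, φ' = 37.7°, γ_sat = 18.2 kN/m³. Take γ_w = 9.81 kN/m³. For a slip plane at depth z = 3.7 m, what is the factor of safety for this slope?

FS = 0.93

With seepage parallel to the slope and the water table at the surface, the effective normal stress on the slip plane uses the buoyant unit weight γ' = γ_sat − γ_w while the driving shear stress uses γ_sat:
FS = [c' + γ' z cos²β tanφ'] / [γ_sat z sinβ cosβ]
(For c' = 0 this reduces to FS = (γ'/γ_sat)·tanφ'/tanβ.)
γ' = 18.2 − 9.81 = 8.39 kN/m³
Numerator = 0.0 + 8.39·3.7·cos²20.9°·tan37.7° = 0.0 + 8.39·3.7·0.8727·0.7729 = 20.939 kPa
Denominator = 18.2·3.7·sin20.9°·cos20.9° = 18.2·3.7·0.3567·0.9342 = 22.442 kPa
FS = 20.939 / 22.442 = 0.933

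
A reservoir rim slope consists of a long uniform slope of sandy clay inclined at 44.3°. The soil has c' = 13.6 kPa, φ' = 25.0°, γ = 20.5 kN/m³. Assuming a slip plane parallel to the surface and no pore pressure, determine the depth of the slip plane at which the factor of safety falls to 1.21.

Setting FS = 1.21 in FS = [c' + γz cos²β tanφ'] / [γz sinβ cosβ] and solving for z:
z = c' / [γ cosβ (FS·sinβ − cosβ·tanφ')]
  = 13.6 / [20.5·cos44.3°·(1.21·sin44.3° − cos44.3°·tan25.0°)]
  = 13.6 / [20.5·0.7157·(1.21·0.6984 − 0.7157·0.4663)]
  = 13.6 / 7.5024 = 1.813 m

z = 1.81 m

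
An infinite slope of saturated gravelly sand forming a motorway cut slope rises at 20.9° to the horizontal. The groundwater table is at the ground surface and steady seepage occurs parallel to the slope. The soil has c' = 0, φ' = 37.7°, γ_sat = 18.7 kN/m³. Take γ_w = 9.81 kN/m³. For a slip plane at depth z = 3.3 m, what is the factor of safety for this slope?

With seepage parallel to the slope and the water table at the surface, the effective normal stress on the slip plane uses the buoyant unit weight γ' = γ_sat − γ_w while the driving shear stress uses γ_sat:
FS = [c' + γ' z cos²β tanφ'] / [γ_sat z sinβ cosβ]
(For c' = 0 this reduces to FS = (γ'/γ_sat)·tanφ'/tanβ.)
γ' = 18.7 − 9.81 = 8.89 kN/m³
Numerator = 0.0 + 8.89·3.3·cos²20.9°·tan37.7° = 0.0 + 8.89·3.3·0.8727·0.7729 = 19.789 kPa
Denominator = 18.7·3.3·sin20.9°·cos20.9° = 18.7·3.3·0.3567·0.9342 = 20.566 kPa
FS = 19.789 / 20.566 = 0.962

FS = 0.96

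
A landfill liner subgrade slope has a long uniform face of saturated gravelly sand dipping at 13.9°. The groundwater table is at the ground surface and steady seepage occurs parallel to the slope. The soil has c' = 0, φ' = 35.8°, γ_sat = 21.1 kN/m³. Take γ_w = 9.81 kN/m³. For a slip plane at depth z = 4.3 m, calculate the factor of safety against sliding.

FS = 1.56

With seepage parallel to the slope and the water table at the surface, the effective normal stress on the slip plane uses the buoyant unit weight γ' = γ_sat − γ_w while the driving shear stress uses γ_sat:
FS = [c' + γ' z cos²β tanφ'] / [γ_sat z sinβ cosβ]
(For c' = 0 this reduces to FS = (γ'/γ_sat)·tanφ'/tanβ.)
γ' = 21.1 − 9.81 = 11.29 kN/m³
Numerator = 0.0 + 11.29·4.3·cos²13.9°·tan35.8° = 0.0 + 11.29·4.3·0.9423·0.7212 = 32.993 kPa
Denominator = 21.1·4.3·sin13.9°·cos13.9° = 21.1·4.3·0.2402·0.9707 = 21.158 kPa
FS = 32.993 / 21.158 = 1.559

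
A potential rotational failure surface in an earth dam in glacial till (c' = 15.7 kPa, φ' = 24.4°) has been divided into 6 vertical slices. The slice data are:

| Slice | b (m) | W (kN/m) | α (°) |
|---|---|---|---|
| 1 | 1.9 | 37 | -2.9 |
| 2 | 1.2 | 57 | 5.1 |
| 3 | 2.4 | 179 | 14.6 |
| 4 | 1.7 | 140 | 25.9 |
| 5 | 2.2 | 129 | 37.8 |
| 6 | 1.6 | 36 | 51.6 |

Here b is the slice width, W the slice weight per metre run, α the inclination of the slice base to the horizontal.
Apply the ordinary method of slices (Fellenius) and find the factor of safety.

FS = 2.01

Ordinary method of slices: FS = Σ[c'·Δl_i + (W_i cosα_i)·tanφ'] / Σ W_i sinα_i, with Δl_i = b_i / cosα_i.
Slice 1: Δl = 1.9/cos(-2.9°) = 1.902 m; N'_1 = 37·cos(-2.9°) = 37.0; c'Δl = 29.87; W sinα = -1.9
Slice 2: Δl = 1.2/cos5.1° = 1.205 m; N'_2 = 57·cos5.1° = 56.8; c'Δl = 18.91; W sinα = 5.1
Slice 3: Δl = 2.4/cos14.6° = 2.480 m; N'_3 = 179·cos14.6° = 173.2; c'Δl = 38.94; W sinα = 45.1
Slice 4: Δl = 1.7/cos25.9° = 1.890 m; N'_4 = 140·cos25.9° = 125.9; c'Δl = 29.67; W sinα = 61.2
Slice 5: Δl = 2.2/cos37.8° = 2.784 m; N'_5 = 129·cos37.8° = 101.9; c'Δl = 43.71; W sinα = 79.1
Slice 6: Δl = 1.6/cos51.6° = 2.576 m; N'_6 = 36·cos51.6° = 22.4; c'Δl = 40.44; W sinα = 28.2
Σc'Δl = 201.5 kN/m; ΣN' = 517.2 kN/m; ΣW sinα = 216.7 kN/m
Resisting = 201.5 + 517.2·tan24.4° = 201.5 + 234.6 = 436.1 kN/m
FS = 436.1 / 216.7 = 2.012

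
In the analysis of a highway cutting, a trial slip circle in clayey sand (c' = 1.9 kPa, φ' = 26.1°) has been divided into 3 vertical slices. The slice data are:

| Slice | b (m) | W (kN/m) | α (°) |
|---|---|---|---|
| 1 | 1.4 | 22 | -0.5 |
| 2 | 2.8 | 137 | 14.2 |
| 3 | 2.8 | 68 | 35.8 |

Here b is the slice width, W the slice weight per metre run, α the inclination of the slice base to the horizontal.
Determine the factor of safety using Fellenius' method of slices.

Ordinary method of slices: FS = Σ[c'·Δl_i + (W_i cosα_i)·tanφ'] / Σ W_i sinα_i, with Δl_i = b_i / cosα_i.
Slice 1: Δl = 1.4/cos(-0.5°) = 1.400 m; N'_1 = 22·cos(-0.5°) = 22.0; c'Δl = 2.66; W sinα = -0.2
Slice 2: Δl = 2.8/cos14.2° = 2.888 m; N'_2 = 137·cos14.2° = 132.8; c'Δl = 5.49; W sinα = 33.6
Slice 3: Δl = 2.8/cos35.8° = 3.452 m; N'_3 = 68·cos35.8° = 55.2; c'Δl = 6.56; W sinα = 39.8
Σc'Δl = 14.7 kN/m; ΣN' = 210.0 kN/m; ΣW sinα = 73.2 kN/m
Resisting = 14.7 + 210.0·tan26.1° = 14.7 + 102.9 = 117.6 kN/m
FS = 117.6 / 73.2 = 1.606

FS = 1.61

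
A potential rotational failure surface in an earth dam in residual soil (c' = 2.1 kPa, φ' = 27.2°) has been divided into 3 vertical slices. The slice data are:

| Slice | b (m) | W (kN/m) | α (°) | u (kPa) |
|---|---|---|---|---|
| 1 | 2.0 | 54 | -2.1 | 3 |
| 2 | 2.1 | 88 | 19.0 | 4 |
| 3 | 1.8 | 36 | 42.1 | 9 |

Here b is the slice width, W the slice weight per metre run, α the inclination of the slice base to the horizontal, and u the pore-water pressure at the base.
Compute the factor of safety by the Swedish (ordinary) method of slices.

FS = 1.56

Ordinary method of slices: FS = Σ[c'·Δl_i + (W_i cosα_i − u_i·Δl_i)·tanφ'] / Σ W_i sinα_i, with Δl_i = b_i / cosα_i.
Slice 1: Δl = 2.0/cos(-2.1°) = 2.001 m; N'_1 = 54·cos(-2.1°) − 3·2.001 = 48.0; c'Δl = 4.20; W sinα = -2.0
Slice 2: Δl = 2.1/cos19.0° = 2.221 m; N'_2 = 88·cos19.0° − 4·2.221 = 74.3; c'Δl = 4.66; W sinα = 28.6
Slice 3: Δl = 1.8/cos42.1° = 2.426 m; N'_3 = 36·cos42.1° − 9·2.426 = 4.9; c'Δl = 5.09; W sinα = 24.1
Σc'Δl = 14.0 kN/m; ΣN' = 127.2 kN/m; ΣW sinα = 50.8 kN/m
Resisting = 14.0 + 127.2·tan27.2° = 14.0 + 65.4 = 79.3 kN/m
FS = 79.3 / 50.8 = 1.561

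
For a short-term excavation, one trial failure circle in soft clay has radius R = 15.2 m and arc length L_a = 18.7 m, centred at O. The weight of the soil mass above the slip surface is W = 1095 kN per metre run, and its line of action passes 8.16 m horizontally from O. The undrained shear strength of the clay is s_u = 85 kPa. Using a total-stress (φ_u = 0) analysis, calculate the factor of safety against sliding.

FS = 2.70

Taking moments about the centre O, the resisting moment is provided by the undrained shear strength acting along the arc:
M_R = s_u·L_a·R = 85·18.70·15.2 = 24160.4 kN·m/m
M_D = W·d = 1095·8.16 = 8935.2 kN·m/m
FS = M_R / M_D = 24160.4 / 8935.2 = 2.704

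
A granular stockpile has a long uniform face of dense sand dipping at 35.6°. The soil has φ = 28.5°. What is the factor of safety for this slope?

For a dry cohesionless infinite slope the factor of safety is FS = tanφ / tanβ.
FS = tan28.5° / tan35.6° = 0.5430 / 0.7159 = 0.758

FS = 0.76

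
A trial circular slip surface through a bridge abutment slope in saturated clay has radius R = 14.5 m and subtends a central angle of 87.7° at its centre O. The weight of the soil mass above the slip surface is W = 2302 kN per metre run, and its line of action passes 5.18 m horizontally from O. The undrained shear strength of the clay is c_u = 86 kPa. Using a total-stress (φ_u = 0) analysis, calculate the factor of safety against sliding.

Taking moments about the centre O, the resisting moment is provided by the undrained shear strength acting along the arc:
Arc length L_a = R·θ = 14.5·(87.7°·π/180) = 14.5·1.5307 = 22.19 m
M_R = c_u·L_a·R = 86·22.19·14.5 = 27676.5 kN·m/m
M_D = W·d = 2302·5.18 = 11924.4 kN·m/m
FS = M_R / M_D = 27676.5 / 11924.4 = 2.321

FS = 2.32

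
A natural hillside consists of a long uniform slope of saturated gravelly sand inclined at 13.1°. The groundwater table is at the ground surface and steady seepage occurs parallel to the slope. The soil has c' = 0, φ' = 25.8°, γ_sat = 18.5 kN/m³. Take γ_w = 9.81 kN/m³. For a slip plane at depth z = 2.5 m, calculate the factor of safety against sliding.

With seepage parallel to the slope and the water table at the surface, the effective normal stress on the slip plane uses the buoyant unit weight γ' = γ_sat − γ_w while the driving shear stress uses γ_sat:
FS = [c' + γ' z cos²β tanφ'] / [γ_sat z sinβ cosβ]
(For c' = 0 this reduces to FS = (γ'/γ_sat)·tanφ'/tanβ.)
γ' = 18.5 − 9.81 = 8.69 kN/m³
Numerator = 0.0 + 8.69·2.5·cos²13.1°·tan25.8° = 0.0 + 8.69·2.5·0.9486·0.4834 = 9.963 kPa
Denominator = 18.5·2.5·sin13.1°·cos13.1° = 18.5·2.5·0.2267·0.9740 = 10.210 kPa
FS = 9.963 / 10.210 = 0.976

FS = 0.98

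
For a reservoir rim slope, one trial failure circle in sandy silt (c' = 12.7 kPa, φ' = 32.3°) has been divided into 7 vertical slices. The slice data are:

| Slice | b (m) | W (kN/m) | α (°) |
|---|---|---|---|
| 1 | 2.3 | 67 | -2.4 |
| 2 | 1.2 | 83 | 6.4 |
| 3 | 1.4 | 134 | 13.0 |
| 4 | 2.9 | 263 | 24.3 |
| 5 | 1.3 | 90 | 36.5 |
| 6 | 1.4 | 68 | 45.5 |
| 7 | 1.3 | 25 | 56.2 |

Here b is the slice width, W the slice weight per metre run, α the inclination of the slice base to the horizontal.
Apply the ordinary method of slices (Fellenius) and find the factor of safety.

Ordinary method of slices: FS = Σ[c'·Δl_i + (W_i cosα_i)·tanφ'] / Σ W_i sinα_i, with Δl_i = b_i / cosα_i.
Slice 1: Δl = 2.3/cos(-2.4°) = 2.302 m; N'_1 = 67·cos(-2.4°) = 66.9; c'Δl = 29.24; W sinα = -2.8
Slice 2: Δl = 1.2/cos6.4° = 1.208 m; N'_2 = 83·cos6.4° = 82.5; c'Δl = 15.34; W sinα = 9.3
Slice 3: Δl = 1.4/cos13.0° = 1.437 m; N'_3 = 134·cos13.0° = 130.6; c'Δl = 18.25; W sinα = 30.1
Slice 4: Δl = 2.9/cos24.3° = 3.182 m; N'_4 = 263·cos24.3° = 239.7; c'Δl = 40.41; W sinα = 108.2
Slice 5: Δl = 1.3/cos36.5° = 1.617 m; N'_5 = 90·cos36.5° = 72.3; c'Δl = 20.54; W sinα = 53.5
Slice 6: Δl = 1.4/cos45.5° = 1.997 m; N'_6 = 68·cos45.5° = 47.7; c'Δl = 25.37; W sinα = 48.5
Slice 7: Δl = 1.3/cos56.2° = 2.337 m; N'_7 = 25·cos56.2° = 13.9; c'Δl = 29.68; W sinα = 20.8
Σc'Δl = 178.8 kN/m; ΣN' = 653.6 kN/m; ΣW sinα = 267.6 kN/m
Resisting = 178.8 + 653.6·tan32.3° = 178.8 + 413.2 = 592.0 kN/m
FS = 592.0 / 267.6 = 2.212

FS = 2.21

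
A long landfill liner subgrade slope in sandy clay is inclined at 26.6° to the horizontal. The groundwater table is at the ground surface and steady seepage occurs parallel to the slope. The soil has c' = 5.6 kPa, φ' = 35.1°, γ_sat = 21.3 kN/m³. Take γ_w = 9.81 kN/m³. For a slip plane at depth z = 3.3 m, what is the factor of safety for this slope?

FS = 0.96

With seepage parallel to the slope and the water table at the surface, the effective normal stress on the slip plane uses the buoyant unit weight γ' = γ_sat − γ_w while the driving shear stress uses γ_sat:
FS = [c' + γ' z cos²β tanφ'] / [γ_sat z sinβ cosβ]
γ' = 21.3 − 9.81 = 11.49 kN/m³
Numerator = 5.6 + 11.49·3.3·cos²26.6°·tan35.1° = 5.6 + 11.49·3.3·0.7995·0.7028 = 26.906 kPa
Denominator = 21.3·3.3·sin26.6°·cos26.6° = 21.3·3.3·0.4478·0.8942 = 28.142 kPa
FS = 26.906 / 28.142 = 0.956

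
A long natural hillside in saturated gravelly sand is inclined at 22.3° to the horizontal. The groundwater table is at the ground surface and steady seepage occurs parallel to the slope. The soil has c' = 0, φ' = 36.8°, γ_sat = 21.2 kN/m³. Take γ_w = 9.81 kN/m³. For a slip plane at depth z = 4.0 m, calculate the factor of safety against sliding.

With seepage parallel to the slope and the water table at the surface, the effective normal stress on the slip plane uses the buoyant unit weight γ' = γ_sat − γ_w while the driving shear stress uses γ_sat:
FS = [c' + γ' z cos²β tanφ'] / [γ_sat z sinβ cosβ]
(For c' = 0 this reduces to FS = (γ'/γ_sat)·tanφ'/tanβ.)
γ' = 21.2 − 9.81 = 11.39 kN/m³
Numerator = 0.0 + 11.39·4.0·cos²22.3°·tan36.8° = 0.0 + 11.39·4.0·0.8560·0.7481 = 29.176 kPa
Denominator = 21.2·4.0·sin22.3°·cos22.3° = 21.2·4.0·0.3795·0.9252 = 29.771 kPa
FS = 29.176 / 29.771 = 0.980

FS = 0.98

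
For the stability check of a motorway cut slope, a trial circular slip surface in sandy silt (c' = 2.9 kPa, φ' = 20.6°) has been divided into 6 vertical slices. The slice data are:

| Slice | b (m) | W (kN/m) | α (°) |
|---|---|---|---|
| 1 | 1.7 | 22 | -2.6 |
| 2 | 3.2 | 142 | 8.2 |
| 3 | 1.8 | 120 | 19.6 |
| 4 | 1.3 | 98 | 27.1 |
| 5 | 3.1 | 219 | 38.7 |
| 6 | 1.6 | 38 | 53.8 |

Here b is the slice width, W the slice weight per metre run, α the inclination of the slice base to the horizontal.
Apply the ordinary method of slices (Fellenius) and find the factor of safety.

Ordinary method of slices: FS = Σ[c'·Δl_i + (W_i cosα_i)·tanφ'] / Σ W_i sinα_i, with Δl_i = b_i / cosα_i.
Slice 1: Δl = 1.7/cos(-2.6°) = 1.702 m; N'_1 = 22·cos(-2.6°) = 22.0; c'Δl = 4.94; W sinα = -1.0
Slice 2: Δl = 3.2/cos8.2° = 3.233 m; N'_2 = 142·cos8.2° = 140.5; c'Δl = 9.38; W sinα = 20.3
Slice 3: Δl = 1.8/cos19.6° = 1.911 m; N'_3 = 120·cos19.6° = 113.0; c'Δl = 5.54; W sinα = 40.3
Slice 4: Δl = 1.3/cos27.1° = 1.460 m; N'_4 = 98·cos27.1° = 87.2; c'Δl = 4.23; W sinα = 44.6
Slice 5: Δl = 3.1/cos38.7° = 3.972 m; N'_5 = 219·cos38.7° = 170.9; c'Δl = 11.52; W sinα = 136.9
Slice 6: Δl = 1.6/cos53.8° = 2.709 m; N'_6 = 38·cos53.8° = 22.4; c'Δl = 7.86; W sinα = 30.7
Σc'Δl = 43.5 kN/m; ΣN' = 556.2 kN/m; ΣW sinα = 271.7 kN/m
Resisting = 43.5 + 556.2·tan20.6° = 43.5 + 209.1 = 252.5 kN/m
FS = 252.5 / 271.7 = 0.929

FS = 0.93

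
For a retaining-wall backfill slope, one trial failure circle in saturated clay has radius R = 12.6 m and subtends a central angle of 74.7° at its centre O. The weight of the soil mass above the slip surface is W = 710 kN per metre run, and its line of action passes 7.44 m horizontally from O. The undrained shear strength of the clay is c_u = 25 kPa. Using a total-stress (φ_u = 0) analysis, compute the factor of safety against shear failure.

FS = 0.98

Taking moments about the centre O, the resisting moment is provided by the undrained shear strength acting along the arc:
Arc length L_a = R·θ = 12.6·(74.7°·π/180) = 12.6·1.3038 = 16.43 m
M_R = c_u·L_a·R = 25·16.43·12.6 = 5174.6 kN·m/m
M_D = W·d = 710·7.44 = 5282.4 kN·m/m
FS = M_R / M_D = 5174.6 / 5282.4 = 0.980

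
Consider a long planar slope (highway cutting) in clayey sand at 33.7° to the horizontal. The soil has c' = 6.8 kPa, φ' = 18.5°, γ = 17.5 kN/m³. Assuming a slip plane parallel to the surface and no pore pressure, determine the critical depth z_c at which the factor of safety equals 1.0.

z_c = 1.69 m

Setting FS = 1.00 in FS = [c' + γz cos²β tanφ'] / [γz sinβ cosβ] and solving for z:
z = c' / [γ cosβ (FS·sinβ − cosβ·tanφ')]
  = 6.8 / [17.5·cos33.7°·(1.00·sin33.7° − cos33.7°·tan18.5°)]
  = 6.8 / [17.5·0.8320·(1.00·0.5548 − 0.8320·0.3346)]
  = 6.8 / 4.0253 = 1.689 m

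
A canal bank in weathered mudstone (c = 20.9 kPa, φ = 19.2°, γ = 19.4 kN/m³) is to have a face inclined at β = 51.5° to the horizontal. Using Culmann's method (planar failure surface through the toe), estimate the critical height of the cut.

H_c = 20.58 m

Culmann's analysis gives the critical failure plane at α_cr = (β + φ)/2 = (51.5 + 19.2)/2 = 35.4°, and the critical height
H_c = (4c/γ) · sinβ cosφ / [1 − cos(β − φ)]
    = (4·20.9/19.4) · sin51.5°·cos19.2° / [1 − cos(32.3°)]
    = 4.309 · 0.7826·0.9444 / [1 − 0.8453]
    = 4.309 · 0.7391 / 0.1547
    = 20.58 m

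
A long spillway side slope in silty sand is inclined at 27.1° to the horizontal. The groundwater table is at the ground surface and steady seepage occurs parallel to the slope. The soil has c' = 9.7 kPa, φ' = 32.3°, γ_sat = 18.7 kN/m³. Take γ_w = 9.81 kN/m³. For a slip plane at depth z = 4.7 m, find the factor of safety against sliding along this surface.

With seepage parallel to the slope and the water table at the surface, the effective normal stress on the slip plane uses the buoyant unit weight γ' = γ_sat − γ_w while the driving shear stress uses γ_sat:
FS = [c' + γ' z cos²β tanφ'] / [γ_sat z sinβ cosβ]
γ' = 18.7 − 9.81 = 8.89 kN/m³
Numerator = 9.7 + 8.89·4.7·cos²27.1°·tan32.3° = 9.7 + 8.89·4.7·0.7925·0.6322 = 30.633 kPa
Denominator = 18.7·4.7·sin27.1°·cos27.1° = 18.7·4.7·0.4555·0.8902 = 35.642 kPa
FS = 30.633 / 35.642 = 0.859

FS = 0.86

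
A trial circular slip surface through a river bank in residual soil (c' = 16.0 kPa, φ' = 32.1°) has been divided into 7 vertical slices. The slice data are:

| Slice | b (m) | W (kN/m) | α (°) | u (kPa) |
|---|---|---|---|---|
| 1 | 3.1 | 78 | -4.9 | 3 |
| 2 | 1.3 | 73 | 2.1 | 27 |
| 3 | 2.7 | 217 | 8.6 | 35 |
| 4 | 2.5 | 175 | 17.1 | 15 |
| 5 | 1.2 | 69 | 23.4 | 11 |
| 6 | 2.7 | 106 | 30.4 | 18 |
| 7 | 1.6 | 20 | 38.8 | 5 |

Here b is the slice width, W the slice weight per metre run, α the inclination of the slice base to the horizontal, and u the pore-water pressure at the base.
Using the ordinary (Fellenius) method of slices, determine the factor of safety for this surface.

FS = 3.10

Ordinary method of slices: FS = Σ[c'·Δl_i + (W_i cosα_i − u_i·Δl_i)·tanφ'] / Σ W_i sinα_i, with Δl_i = b_i / cosα_i.
Slice 1: Δl = 3.1/cos(-4.9°) = 3.111 m; N'_1 = 78·cos(-4.9°) − 3·3.111 = 68.4; c'Δl = 49.78; W sinα = -6.7
Slice 2: Δl = 1.3/cos2.1° = 1.301 m; N'_2 = 73·cos2.1° − 27·1.301 = 37.8; c'Δl = 20.81; W sinα = 2.7
Slice 3: Δl = 2.7/cos8.6° = 2.731 m; N'_3 = 217·cos8.6° − 35·2.731 = 119.0; c'Δl = 43.69; W sinα = 32.4
Slice 4: Δl = 2.5/cos17.1° = 2.616 m; N'_4 = 175·cos17.1° − 15·2.616 = 128.0; c'Δl = 41.85; W sinα = 51.5
Slice 5: Δl = 1.2/cos23.4° = 1.308 m; N'_5 = 69·cos23.4° − 11·1.308 = 48.9; c'Δl = 20.92; W sinα = 27.4
Slice 6: Δl = 2.7/cos30.4° = 3.130 m; N'_6 = 106·cos30.4° − 18·3.130 = 35.1; c'Δl = 50.09; W sinα = 53.6
Slice 7: Δl = 1.6/cos38.8° = 2.053 m; N'_7 = 20·cos38.8° − 5·2.053 = 5.3; c'Δl = 32.85; W sinα = 12.5
Σc'Δl = 260.0 kN/m; ΣN' = 442.6 kN/m; ΣW sinα = 173.5 kN/m
Resisting = 260.0 + 442.6·tan32.1° = 260.0 + 277.6 = 537.6 kN/m
FS = 537.6 / 173.5 = 3.099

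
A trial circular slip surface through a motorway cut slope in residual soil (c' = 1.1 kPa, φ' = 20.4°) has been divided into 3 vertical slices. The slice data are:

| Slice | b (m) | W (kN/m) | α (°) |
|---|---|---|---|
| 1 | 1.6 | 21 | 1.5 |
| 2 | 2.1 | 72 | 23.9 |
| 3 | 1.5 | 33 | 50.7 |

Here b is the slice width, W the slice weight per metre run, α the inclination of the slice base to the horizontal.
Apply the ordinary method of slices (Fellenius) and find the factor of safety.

Ordinary method of slices: FS = Σ[c'·Δl_i + (W_i cosα_i)·tanφ'] / Σ W_i sinα_i, with Δl_i = b_i / cosα_i.
Slice 1: Δl = 1.6/cos1.5° = 1.601 m; N'_1 = 21·cos1.5° = 21.0; c'Δl = 1.76; W sinα = 0.5
Slice 2: Δl = 2.1/cos23.9° = 2.297 m; N'_2 = 72·cos23.9° = 65.8; c'Δl = 2.53; W sinα = 29.2
Slice 3: Δl = 1.5/cos50.7° = 2.368 m; N'_3 = 33·cos50.7° = 20.9; c'Δl = 2.61; W sinα = 25.5
Σc'Δl = 6.9 kN/m; ΣN' = 107.7 kN/m; ΣW sinα = 55.3 kN/m
Resisting = 6.9 + 107.7·tan20.4° = 6.9 + 40.1 = 47.0 kN/m
FS = 47.0 / 55.3 = 0.850

FS = 0.85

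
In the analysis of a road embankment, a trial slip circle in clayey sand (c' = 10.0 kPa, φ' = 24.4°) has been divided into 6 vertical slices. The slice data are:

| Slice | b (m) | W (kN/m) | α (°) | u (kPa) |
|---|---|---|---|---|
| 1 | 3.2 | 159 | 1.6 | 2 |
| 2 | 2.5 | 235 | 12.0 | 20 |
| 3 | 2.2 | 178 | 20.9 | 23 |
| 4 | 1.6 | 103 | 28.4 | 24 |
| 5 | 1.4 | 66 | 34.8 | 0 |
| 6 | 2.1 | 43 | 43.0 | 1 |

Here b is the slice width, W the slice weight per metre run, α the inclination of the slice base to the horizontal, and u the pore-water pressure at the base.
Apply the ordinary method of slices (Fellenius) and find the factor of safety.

Ordinary method of slices: FS = Σ[c'·Δl_i + (W_i cosα_i − u_i·Δl_i)·tanφ'] / Σ W_i sinα_i, with Δl_i = b_i / cosα_i.
Slice 1: Δl = 3.2/cos1.6° = 3.201 m; N'_1 = 159·cos1.6° − 2·3.201 = 152.5; c'Δl = 32.01; W sinα = 4.4
Slice 2: Δl = 2.5/cos12.0° = 2.556 m; N'_2 = 235·cos12.0° − 20·2.556 = 178.7; c'Δl = 25.56; W sinα = 48.9
Slice 3: Δl = 2.2/cos20.9° = 2.355 m; N'_3 = 178·cos20.9° − 23·2.355 = 112.1; c'Δl = 23.55; W sinα = 63.5
Slice 4: Δl = 1.6/cos28.4° = 1.819 m; N'_4 = 103·cos28.4° − 24·1.819 = 47.0; c'Δl = 18.19; W sinα = 49.0
Slice 5: Δl = 1.4/cos34.8° = 1.705 m; N'_5 = 66·cos34.8° − 0·1.705 = 54.2; c'Δl = 17.05; W sinα = 37.7
Slice 6: Δl = 2.1/cos43.0° = 2.871 m; N'_6 = 43·cos43.0° − 1·2.871 = 28.6; c'Δl = 28.71; W sinα = 29.3
Σc'Δl = 145.1 kN/m; ΣN' = 573.1 kN/m; ΣW sinα = 232.8 kN/m
Resisting = 145.1 + 573.1·tan24.4° = 145.1 + 260.0 = 405.1 kN/m
FS = 405.1 / 232.8 = 1.740

FS = 1.74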